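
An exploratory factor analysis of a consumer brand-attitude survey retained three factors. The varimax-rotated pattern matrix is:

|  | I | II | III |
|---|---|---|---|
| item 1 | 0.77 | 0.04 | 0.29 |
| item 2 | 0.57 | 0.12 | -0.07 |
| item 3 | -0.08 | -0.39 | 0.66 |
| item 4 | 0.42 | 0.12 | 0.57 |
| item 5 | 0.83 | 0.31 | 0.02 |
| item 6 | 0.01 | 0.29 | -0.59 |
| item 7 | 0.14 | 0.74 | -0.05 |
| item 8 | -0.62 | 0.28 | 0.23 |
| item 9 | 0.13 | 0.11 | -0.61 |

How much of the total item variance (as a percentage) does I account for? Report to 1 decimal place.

24.6%

SS loadings for I = 0.77² + 0.57² + (-0.08)² + 0.42² + 0.83² + 0.01² + 0.14² + (-0.62)² + 0.13² = 2.2105
With 9 standardized items, total variance = 9. Proportion = 2.2105/9 = 0.2456 → 24.56%.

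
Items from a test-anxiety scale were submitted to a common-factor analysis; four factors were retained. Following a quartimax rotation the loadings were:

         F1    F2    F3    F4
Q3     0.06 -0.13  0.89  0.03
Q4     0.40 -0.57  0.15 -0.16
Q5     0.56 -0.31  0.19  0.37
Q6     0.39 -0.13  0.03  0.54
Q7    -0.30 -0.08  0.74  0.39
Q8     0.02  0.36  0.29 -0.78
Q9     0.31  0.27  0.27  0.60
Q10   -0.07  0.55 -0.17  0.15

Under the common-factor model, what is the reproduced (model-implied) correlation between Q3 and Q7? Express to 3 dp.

r̂ = Σ λ_i·λ_j across factors = (0.06)(-0.30) + (-0.13)(-0.08) + (0.89)(0.74) + (0.03)(0.39)
  = -0.0180 +0.0104 +0.6586 +0.0117 = 0.6627

0.663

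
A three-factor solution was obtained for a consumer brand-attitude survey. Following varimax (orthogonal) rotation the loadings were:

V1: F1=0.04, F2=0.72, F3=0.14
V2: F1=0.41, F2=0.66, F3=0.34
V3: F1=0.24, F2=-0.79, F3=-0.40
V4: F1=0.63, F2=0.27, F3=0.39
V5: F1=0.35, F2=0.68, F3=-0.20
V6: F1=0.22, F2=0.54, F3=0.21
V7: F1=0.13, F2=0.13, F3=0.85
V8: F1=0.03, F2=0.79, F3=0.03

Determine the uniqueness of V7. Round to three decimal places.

h² = 0.13² + 0.13² + 0.85² = 0.0169 + 0.0169 + 0.7225 = 0.7563
Uniqueness u² = 1 − h² = 1 − 0.7563 = 0.2437

0.244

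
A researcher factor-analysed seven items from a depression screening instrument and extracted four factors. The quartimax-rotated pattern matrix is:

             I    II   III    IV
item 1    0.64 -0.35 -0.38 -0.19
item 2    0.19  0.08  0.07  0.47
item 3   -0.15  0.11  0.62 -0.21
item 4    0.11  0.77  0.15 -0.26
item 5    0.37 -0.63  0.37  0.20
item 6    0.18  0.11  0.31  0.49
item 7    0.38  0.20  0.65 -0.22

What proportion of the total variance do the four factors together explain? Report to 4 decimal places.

0.5551

Communalities: 0.7126, 0.2683, 0.4631, 0.6951, 0.7107, 0.3807, 0.6553; Σh² = 3.8858.
Total variance with 7 standardized items is 7, so the solution explains 3.8858/7 = 0.5551.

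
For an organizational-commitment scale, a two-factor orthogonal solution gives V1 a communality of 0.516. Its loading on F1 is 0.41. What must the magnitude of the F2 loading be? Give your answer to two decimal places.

0.59

Under orthogonal rotation h² = Σλ², so λ_F2² = h² − (0.1681) = 0.516 − 0.1681 = 0.3479.
|λ| = √0.3479 = 0.5898.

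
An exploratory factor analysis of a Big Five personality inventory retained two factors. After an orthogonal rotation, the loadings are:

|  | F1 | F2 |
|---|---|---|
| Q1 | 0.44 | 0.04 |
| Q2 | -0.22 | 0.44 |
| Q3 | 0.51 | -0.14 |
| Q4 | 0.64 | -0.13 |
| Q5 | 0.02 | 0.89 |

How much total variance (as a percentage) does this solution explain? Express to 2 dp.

38.72%

Communalities: 0.1952, 0.2420, 0.2797, 0.4265, 0.7925; Σh² = 1.9359.
Total variance with 5 standardized items is 5, so the solution explains 1.9359/5 = 0.3872 = 38.72%.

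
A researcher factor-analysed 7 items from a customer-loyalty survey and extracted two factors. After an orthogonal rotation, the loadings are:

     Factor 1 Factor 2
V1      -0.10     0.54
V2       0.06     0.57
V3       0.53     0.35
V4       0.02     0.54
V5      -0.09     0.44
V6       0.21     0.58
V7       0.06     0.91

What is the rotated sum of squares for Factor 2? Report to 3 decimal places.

2.389

SS loadings for Factor 2 = 0.54² + 0.57² + 0.35² + 0.54² + 0.44² + 0.58² + 0.91² = 0.2916 + 0.3249 + 0.1225 + 0.2916 + 0.1936 + 0.3364 + 0.8281 = 2.3887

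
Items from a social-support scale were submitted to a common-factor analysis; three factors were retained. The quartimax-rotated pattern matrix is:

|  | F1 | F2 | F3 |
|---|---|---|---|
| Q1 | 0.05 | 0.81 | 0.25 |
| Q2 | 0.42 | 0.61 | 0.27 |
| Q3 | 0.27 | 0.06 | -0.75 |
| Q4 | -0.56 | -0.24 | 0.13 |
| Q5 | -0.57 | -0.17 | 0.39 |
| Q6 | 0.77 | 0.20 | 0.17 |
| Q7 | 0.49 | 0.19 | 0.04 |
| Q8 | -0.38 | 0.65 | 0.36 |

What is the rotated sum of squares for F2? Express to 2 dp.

1.62

SS loadings for F2 = 0.81² + 0.61² + 0.06² + (-0.24)² + (-0.17)² + 0.20² + 0.19² + 0.65² = 0.6561 + 0.3721 + 0.0036 + 0.0576 + 0.0289 + 0.0400 + 0.0361 + 0.4225 = 1.6169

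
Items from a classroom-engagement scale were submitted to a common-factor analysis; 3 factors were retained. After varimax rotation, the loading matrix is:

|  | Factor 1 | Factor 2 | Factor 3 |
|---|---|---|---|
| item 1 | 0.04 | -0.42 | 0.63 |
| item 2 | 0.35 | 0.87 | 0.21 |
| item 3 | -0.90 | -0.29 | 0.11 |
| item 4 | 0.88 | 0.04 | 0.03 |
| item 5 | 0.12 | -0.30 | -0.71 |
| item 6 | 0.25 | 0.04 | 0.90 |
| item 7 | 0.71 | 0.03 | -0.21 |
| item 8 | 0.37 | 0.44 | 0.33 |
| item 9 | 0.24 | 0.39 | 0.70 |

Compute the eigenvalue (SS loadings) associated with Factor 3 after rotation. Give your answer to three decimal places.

2.411

SS loadings for Factor 3 = 0.63² + 0.21² + 0.11² + 0.03² + (-0.71)² + 0.90² + (-0.21)² + 0.33² + 0.70² = 0.3969 + 0.0441 + 0.0121 + 0.0009 + 0.5041 + 0.8100 + 0.0441 + 0.1089 + 0.4900 = 2.4111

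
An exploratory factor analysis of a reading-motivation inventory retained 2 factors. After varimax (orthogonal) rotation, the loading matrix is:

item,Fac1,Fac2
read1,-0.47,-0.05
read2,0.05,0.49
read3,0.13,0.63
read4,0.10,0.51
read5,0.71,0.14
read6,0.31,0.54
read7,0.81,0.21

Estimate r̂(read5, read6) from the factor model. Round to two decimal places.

r̂ = Σ λ_i·λ_j across factors = (0.71)(0.31) + (0.14)(0.54)
  = +0.2201 +0.0756 = 0.2957

0.30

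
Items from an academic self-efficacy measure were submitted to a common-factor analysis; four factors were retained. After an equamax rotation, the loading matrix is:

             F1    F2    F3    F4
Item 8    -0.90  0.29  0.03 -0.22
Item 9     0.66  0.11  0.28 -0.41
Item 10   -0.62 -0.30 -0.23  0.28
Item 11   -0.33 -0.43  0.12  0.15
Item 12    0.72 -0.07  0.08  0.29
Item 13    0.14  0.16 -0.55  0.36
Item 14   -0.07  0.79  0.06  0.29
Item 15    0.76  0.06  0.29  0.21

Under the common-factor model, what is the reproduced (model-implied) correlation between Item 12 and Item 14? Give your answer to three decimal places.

-0.017

r̂ = Σ λ_i·λ_j across factors = (0.72)(-0.07) + (-0.07)(0.79) + (0.08)(0.06) + (0.29)(0.29)
  = -0.0504 -0.0553 +0.0048 +0.0841 = -0.0168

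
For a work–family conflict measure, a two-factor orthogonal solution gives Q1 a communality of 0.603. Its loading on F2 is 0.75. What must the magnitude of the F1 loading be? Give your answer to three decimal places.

0.201

Under orthogonal rotation h² = Σλ², so λ_F1² = h² − (0.5625) = 0.603 − 0.5625 = 0.0405.
|λ| = √0.0405 = 0.2012.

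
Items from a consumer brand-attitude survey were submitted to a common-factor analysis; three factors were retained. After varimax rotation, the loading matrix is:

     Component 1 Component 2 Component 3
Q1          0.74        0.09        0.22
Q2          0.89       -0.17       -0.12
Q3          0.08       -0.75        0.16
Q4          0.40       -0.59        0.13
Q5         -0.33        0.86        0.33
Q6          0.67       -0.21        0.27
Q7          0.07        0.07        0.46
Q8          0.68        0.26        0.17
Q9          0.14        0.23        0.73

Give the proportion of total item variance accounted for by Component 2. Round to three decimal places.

SS loadings for Component 2 = 0.09² + (-0.17)² + (-0.75)² + (-0.59)² + 0.86² + (-0.21)² + 0.07² + 0.26² + 0.23² = 1.8567
Proportion of variance = 1.8567 / 9 = 0.2063.

0.206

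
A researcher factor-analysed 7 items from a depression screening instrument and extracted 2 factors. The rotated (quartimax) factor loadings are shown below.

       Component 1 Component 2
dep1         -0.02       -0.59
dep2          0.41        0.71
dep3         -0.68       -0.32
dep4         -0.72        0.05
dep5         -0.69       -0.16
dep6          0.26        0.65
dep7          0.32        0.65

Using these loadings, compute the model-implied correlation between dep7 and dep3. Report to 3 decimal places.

-0.426

r̂ = Σ λ_i·λ_j across factors = (0.32)(-0.68) + (0.65)(-0.32)
  = -0.2176 -0.2080 = -0.4256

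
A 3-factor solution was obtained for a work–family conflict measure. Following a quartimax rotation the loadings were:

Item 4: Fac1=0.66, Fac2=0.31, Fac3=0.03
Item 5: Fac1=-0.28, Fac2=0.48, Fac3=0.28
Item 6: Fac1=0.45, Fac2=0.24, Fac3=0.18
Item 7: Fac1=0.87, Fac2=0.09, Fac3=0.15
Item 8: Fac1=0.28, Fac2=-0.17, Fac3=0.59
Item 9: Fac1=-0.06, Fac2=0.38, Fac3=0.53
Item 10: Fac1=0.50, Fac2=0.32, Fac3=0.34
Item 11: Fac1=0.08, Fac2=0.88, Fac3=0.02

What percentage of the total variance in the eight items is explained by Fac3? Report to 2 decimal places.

SS loadings for Fac3 = 0.03² + 0.28² + 0.18² + 0.15² + 0.59² + 0.53² + 0.34² + 0.02² = 0.8792
With 8 standardized items, total variance = 8. Proportion = 0.8792/8 = 0.1099 → 10.99%.

10.99%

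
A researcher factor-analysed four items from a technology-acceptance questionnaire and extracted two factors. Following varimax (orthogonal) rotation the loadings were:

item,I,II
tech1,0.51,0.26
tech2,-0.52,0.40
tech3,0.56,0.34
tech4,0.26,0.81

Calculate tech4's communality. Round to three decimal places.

h² = 0.26² + 0.81² = 0.0676 + 0.6561 = 0.7237

0.724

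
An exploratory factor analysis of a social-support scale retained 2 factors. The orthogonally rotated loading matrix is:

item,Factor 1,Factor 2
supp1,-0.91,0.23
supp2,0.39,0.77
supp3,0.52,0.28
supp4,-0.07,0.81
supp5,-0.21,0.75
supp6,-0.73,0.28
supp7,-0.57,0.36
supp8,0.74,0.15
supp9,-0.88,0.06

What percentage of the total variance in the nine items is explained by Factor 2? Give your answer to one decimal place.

24.2%

SS loadings for Factor 2 = 0.23² + 0.77² + 0.28² + 0.81² + 0.75² + 0.28² + 0.36² + 0.15² + 0.06² = 2.1769
With 9 standardized items, total variance = 9. Proportion = 2.1769/9 = 0.2419 → 24.19%.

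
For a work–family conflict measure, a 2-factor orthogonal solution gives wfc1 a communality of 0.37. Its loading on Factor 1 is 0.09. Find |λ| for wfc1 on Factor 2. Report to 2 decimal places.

0.60

Under orthogonal rotation h² = Σλ², so λ_Factor 2² = h² − (0.0081) = 0.37 − 0.0081 = 0.3619.
|λ| = √0.3619 = 0.6016.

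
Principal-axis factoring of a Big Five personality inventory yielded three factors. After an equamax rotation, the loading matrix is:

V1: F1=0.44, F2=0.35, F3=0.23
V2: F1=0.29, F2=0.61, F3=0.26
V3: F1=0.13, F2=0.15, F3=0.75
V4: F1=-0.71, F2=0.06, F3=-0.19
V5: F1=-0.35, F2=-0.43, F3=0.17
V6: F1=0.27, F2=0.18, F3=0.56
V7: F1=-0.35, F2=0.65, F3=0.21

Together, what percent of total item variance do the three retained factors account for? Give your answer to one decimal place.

Communalities: 0.3690, 0.5238, 0.6019, 0.5438, 0.3363, 0.4189, 0.5891; Σh² = 3.3828.
Total variance with 7 standardized items is 7, so the solution explains 3.3828/7 = 0.4833 = 48.33%.

48.3%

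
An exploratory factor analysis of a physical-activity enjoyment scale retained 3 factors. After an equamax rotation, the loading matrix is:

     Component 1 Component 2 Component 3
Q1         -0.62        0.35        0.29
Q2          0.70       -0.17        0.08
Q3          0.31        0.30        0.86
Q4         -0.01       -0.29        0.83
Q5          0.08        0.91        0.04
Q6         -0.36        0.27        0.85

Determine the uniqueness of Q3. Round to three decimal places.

0.074

h² = 0.31² + 0.30² + 0.86² = 0.0961 + 0.0900 + 0.7396 = 0.9257
Uniqueness u² = 1 − h² = 1 − 0.9257 = 0.0743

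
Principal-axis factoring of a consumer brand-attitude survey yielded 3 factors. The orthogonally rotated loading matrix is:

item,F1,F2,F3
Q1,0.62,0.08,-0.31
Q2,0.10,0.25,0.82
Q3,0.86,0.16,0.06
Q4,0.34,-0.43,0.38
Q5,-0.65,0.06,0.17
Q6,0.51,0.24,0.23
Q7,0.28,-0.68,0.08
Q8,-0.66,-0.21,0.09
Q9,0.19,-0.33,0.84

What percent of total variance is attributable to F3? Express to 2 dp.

SS loadings for F3 = (-0.31)² + 0.82² + 0.06² + 0.38² + 0.17² + 0.23² + 0.08² + 0.09² + 0.84² = 1.7184
With 9 standardized items, total variance = 9. Proportion = 1.7184/9 = 0.1909 → 19.09%.

19.09%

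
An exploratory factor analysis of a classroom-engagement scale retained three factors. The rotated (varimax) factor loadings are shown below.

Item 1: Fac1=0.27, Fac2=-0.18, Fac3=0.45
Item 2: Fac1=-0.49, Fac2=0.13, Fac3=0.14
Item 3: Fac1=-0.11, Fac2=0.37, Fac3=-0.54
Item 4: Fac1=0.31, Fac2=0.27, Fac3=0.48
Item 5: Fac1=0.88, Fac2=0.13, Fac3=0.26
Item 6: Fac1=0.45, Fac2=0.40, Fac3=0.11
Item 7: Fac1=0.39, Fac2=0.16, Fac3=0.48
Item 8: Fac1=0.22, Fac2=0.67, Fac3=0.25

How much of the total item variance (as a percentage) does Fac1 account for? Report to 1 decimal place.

SS loadings for Fac1 = 0.27² + (-0.49)² + (-0.11)² + 0.31² + 0.88² + 0.45² + 0.39² + 0.22² = 1.5986
With 8 standardized items, total variance = 8. Proportion = 1.5986/8 = 0.1998 → 19.98%.

20.0%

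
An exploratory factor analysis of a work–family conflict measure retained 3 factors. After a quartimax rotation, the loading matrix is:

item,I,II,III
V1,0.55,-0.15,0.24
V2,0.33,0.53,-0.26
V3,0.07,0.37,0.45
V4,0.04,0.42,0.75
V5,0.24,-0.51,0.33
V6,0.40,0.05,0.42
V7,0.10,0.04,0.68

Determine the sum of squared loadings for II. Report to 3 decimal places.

0.881

SS loadings for II = (-0.15)² + 0.53² + 0.37² + 0.42² + (-0.51)² + 0.05² + 0.04² = 0.0225 + 0.2809 + 0.1369 + 0.1764 + 0.2601 + 0.0025 + 0.0016 = 0.8809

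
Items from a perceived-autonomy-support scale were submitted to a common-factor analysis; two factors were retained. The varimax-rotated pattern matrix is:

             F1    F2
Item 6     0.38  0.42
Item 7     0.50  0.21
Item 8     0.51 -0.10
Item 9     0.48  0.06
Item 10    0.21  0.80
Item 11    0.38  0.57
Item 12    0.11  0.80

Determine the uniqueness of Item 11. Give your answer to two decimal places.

0.53

h² = 0.38² + 0.57² = 0.1444 + 0.3249 = 0.4693
Uniqueness u² = 1 − h² = 1 − 0.4693 = 0.5307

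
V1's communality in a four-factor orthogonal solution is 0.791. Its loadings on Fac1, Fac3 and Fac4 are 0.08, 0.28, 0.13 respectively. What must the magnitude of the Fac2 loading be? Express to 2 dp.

0.83

Under orthogonal rotation h² = Σλ², so λ_Fac2² = h² − (0.1017) = 0.791 − 0.1017 = 0.6893.
|λ| = √0.6893 = 0.8302.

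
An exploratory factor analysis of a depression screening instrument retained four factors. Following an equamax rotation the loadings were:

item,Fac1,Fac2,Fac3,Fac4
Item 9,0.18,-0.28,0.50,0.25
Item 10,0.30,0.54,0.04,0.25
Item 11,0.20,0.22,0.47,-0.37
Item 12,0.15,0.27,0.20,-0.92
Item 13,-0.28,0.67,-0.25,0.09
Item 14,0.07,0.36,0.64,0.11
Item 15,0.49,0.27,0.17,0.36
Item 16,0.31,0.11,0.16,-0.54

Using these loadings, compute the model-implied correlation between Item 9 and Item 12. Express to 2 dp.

r̂ = Σ λ_i·λ_j across factors = (0.18)(0.15) + (-0.28)(0.27) + (0.50)(0.20) + (0.25)(-0.92)
  = +0.0270 -0.0756 +0.1000 -0.2300 = -0.1786

-0.18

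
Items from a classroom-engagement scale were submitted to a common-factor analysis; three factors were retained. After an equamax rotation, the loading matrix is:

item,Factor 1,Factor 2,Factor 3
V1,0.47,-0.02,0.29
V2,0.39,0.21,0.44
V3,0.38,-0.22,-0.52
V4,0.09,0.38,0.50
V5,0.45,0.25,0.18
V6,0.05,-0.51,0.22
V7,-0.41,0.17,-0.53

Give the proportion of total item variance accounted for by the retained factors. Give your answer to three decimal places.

Communalities: 0.3054, 0.3898, 0.4632, 0.4025, 0.2974, 0.3110, 0.4779; Σh² = 2.6472.
Total variance with 7 standardized items is 7, so the solution explains 2.6472/7 = 0.3782.

0.378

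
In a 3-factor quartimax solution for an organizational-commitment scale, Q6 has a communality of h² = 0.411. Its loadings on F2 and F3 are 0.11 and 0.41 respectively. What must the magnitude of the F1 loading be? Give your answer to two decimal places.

Under orthogonal rotation h² = Σλ², so λ_F1² = h² − (0.1802) = 0.411 − 0.1802 = 0.2308.
|λ| = √0.2308 = 0.4804.

0.48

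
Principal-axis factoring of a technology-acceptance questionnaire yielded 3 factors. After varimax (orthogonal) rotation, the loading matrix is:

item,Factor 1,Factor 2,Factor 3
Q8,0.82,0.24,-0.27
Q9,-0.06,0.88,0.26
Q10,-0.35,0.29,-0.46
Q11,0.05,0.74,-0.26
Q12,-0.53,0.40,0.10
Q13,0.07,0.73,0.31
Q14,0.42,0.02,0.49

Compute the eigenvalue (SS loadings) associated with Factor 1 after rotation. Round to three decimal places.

1.263

SS loadings for Factor 1 = 0.82² + (-0.06)² + (-0.35)² + 0.05² + (-0.53)² + 0.07² + 0.42² = 0.6724 + 0.0036 + 0.1225 + 0.0025 + 0.2809 + 0.0049 + 0.1764 = 1.2632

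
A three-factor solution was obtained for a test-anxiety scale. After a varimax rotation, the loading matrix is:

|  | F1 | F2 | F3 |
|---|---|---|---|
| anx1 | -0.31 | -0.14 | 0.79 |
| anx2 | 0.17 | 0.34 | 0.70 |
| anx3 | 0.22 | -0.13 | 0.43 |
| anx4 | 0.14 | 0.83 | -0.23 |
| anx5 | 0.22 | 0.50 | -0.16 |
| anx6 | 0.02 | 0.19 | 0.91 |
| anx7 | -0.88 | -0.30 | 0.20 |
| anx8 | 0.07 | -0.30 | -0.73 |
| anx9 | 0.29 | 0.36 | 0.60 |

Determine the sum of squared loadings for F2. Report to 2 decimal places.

SS loadings for F2 = (-0.14)² + 0.34² + (-0.13)² + 0.83² + 0.50² + 0.19² + (-0.30)² + (-0.30)² + 0.36² = 0.0196 + 0.1156 + 0.0169 + 0.6889 + 0.2500 + 0.0361 + 0.0900 + 0.0900 + 0.1296 = 1.4367

1.44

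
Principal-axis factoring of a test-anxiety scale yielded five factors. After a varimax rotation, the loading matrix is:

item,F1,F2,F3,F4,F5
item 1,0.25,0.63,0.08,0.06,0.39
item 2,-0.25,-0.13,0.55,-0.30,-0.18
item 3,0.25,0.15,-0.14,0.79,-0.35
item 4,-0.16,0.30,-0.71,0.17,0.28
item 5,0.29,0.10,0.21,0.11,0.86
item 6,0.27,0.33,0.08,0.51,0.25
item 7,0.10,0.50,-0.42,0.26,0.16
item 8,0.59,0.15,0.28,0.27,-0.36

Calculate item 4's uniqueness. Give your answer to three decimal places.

0.273

h² = (-0.16)² + 0.30² + (-0.71)² + 0.17² + 0.28² = 0.0256 + 0.0900 + 0.5041 + 0.0289 + 0.0784 = 0.7270
Uniqueness u² = 1 − h² = 1 − 0.7270 = 0.2730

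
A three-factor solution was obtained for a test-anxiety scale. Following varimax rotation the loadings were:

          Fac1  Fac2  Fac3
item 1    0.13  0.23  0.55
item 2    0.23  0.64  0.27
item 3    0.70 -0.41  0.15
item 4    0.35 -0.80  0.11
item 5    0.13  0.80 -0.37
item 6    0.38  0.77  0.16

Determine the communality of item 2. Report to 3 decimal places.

0.535

h² = 0.23² + 0.64² + 0.27² = 0.0529 + 0.4096 + 0.0729 = 0.5354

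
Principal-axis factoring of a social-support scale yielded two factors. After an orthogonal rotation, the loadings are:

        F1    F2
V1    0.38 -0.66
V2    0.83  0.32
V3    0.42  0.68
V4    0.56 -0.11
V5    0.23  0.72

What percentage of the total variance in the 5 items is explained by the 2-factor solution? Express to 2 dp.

58.14%

Communalities: 0.5800, 0.7913, 0.6388, 0.3257, 0.5713; Σh² = 2.9071.
Total variance with 5 standardized items is 5, so the solution explains 2.9071/5 = 0.5814 = 58.14%.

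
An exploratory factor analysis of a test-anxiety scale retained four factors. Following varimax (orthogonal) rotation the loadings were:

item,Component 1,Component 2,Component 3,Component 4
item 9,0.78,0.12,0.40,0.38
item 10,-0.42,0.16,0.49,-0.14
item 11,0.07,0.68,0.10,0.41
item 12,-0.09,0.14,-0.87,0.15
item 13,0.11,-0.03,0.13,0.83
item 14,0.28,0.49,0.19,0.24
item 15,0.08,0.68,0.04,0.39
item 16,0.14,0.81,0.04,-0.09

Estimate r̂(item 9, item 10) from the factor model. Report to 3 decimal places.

-0.166

r̂ = Σ λ_i·λ_j across factors = (0.78)(-0.42) + (0.12)(0.16) + (0.40)(0.49) + (0.38)(-0.14)
  = -0.3276 +0.0192 +0.1960 -0.0532 = -0.1656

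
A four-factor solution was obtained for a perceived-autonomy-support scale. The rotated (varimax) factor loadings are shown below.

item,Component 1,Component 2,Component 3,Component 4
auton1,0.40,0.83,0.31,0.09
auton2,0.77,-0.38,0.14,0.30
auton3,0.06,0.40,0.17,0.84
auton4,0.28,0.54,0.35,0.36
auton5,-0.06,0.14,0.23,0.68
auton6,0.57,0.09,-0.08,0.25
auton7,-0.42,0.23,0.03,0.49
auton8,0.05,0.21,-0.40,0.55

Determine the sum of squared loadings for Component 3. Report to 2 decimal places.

0.49

SS loadings for Component 3 = 0.31² + 0.14² + 0.17² + 0.35² + 0.23² + (-0.08)² + 0.03² + (-0.40)² = 0.0961 + 0.0196 + 0.0289 + 0.1225 + 0.0529 + 0.0064 + 0.0009 + 0.1600 = 0.4873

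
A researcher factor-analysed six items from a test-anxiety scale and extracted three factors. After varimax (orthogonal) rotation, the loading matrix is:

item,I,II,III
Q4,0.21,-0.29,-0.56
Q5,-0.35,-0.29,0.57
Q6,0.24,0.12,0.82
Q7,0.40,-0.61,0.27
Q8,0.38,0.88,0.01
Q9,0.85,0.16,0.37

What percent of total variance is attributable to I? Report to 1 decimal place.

20.9%

SS loadings for I = 0.21² + (-0.35)² + 0.24² + 0.40² + 0.38² + 0.85² = 1.2511
With 6 standardized items, total variance = 6. Proportion = 1.2511/6 = 0.2085 → 20.85%.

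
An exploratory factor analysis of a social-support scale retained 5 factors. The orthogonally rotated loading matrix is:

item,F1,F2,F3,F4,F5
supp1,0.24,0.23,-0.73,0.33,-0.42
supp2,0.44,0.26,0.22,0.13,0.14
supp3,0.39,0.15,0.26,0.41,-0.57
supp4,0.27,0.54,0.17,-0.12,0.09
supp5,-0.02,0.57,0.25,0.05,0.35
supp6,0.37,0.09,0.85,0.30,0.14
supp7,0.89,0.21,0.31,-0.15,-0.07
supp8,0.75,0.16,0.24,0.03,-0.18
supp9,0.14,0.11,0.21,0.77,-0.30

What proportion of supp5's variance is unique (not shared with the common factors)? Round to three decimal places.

h² = (-0.02)² + 0.57² + 0.25² + 0.05² + 0.35² = 0.0004 + 0.3249 + 0.0625 + 0.0025 + 0.1225 = 0.5128
Uniqueness u² = 1 − h² = 1 − 0.5128 = 0.4872

0.487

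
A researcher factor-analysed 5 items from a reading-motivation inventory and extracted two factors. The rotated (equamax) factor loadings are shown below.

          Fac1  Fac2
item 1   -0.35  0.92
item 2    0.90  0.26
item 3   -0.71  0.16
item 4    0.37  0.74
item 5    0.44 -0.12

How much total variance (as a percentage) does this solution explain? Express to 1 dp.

SS loadings by factor: 1.7671, 1.5016; total = 3.2687.
Total variance with 5 standardized items is 5, so the solution explains 3.2687/5 = 0.6537 = 65.37%.

65.4%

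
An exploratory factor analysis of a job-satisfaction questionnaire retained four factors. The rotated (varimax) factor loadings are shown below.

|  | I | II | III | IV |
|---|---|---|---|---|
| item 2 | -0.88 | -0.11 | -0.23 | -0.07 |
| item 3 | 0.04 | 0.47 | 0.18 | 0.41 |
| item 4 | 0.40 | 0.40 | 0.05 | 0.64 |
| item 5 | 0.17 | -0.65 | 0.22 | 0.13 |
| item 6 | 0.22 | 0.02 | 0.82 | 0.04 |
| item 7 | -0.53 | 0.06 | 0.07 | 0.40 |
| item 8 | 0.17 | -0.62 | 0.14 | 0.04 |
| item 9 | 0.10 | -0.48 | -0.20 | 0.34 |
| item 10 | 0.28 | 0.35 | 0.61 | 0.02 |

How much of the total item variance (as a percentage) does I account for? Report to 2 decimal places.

SS loadings for I = (-0.88)² + 0.04² + 0.40² + 0.17² + 0.22² + (-0.53)² + 0.17² + 0.10² + 0.28² = 1.4115
With 9 standardized items, total variance = 9. Proportion = 1.4115/9 = 0.1568 → 15.68%.

15.68%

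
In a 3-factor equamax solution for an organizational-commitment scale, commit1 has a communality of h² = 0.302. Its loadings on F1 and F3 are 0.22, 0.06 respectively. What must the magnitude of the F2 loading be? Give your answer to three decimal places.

0.500

Under orthogonal rotation h² = Σλ², so λ_F2² = h² − (0.0520) = 0.302 − 0.0520 = 0.2500.
|λ| = √0.2500 = 0.5000.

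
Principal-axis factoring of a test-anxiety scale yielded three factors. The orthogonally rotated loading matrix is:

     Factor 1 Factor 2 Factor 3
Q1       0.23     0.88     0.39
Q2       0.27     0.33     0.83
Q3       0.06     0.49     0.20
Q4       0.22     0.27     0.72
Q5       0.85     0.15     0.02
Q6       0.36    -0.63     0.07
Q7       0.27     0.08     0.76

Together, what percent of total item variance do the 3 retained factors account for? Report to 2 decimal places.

67.25%

SS loadings by factor: 1.1028, 1.6221, 1.9823; total = 4.7072.
Total variance with 7 standardized items is 7, so the solution explains 4.7072/7 = 0.6725 = 67.25%.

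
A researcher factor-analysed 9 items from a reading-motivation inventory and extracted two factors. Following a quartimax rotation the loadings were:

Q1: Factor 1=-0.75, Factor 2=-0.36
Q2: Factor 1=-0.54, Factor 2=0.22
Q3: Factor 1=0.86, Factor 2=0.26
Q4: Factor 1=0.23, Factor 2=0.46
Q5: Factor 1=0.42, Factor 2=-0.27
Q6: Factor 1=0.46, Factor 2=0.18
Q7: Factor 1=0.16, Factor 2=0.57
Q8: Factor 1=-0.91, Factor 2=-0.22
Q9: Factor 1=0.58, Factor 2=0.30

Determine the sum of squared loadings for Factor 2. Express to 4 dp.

SS loadings for Factor 2 = (-0.36)² + 0.22² + 0.26² + 0.46² + (-0.27)² + 0.18² + 0.57² + (-0.22)² + 0.30² = 0.1296 + 0.0484 + 0.0676 + 0.2116 + 0.0729 + 0.0324 + 0.3249 + 0.0484 + 0.0900 = 1.0258

1.0258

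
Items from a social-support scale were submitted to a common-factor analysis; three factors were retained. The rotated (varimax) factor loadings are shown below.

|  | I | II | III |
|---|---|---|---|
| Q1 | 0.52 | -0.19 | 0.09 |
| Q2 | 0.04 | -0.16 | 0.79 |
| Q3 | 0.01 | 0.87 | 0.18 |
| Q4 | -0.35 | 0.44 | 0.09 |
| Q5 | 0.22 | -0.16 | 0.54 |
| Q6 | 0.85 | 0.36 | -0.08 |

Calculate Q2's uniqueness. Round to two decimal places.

h² = 0.04² + (-0.16)² + 0.79² = 0.0016 + 0.0256 + 0.6241 = 0.6513
Uniqueness u² = 1 − h² = 1 − 0.6513 = 0.3487

0.35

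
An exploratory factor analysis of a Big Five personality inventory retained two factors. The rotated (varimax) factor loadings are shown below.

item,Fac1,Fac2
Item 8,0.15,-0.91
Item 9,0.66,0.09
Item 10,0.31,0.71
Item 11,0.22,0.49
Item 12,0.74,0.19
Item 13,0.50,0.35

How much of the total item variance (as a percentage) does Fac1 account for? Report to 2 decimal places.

23.34%

SS loadings for Fac1 = 0.15² + 0.66² + 0.31² + 0.22² + 0.74² + 0.50² = 1.4002
With 6 standardized items, total variance = 6. Proportion = 1.4002/6 = 0.2334 → 23.34%.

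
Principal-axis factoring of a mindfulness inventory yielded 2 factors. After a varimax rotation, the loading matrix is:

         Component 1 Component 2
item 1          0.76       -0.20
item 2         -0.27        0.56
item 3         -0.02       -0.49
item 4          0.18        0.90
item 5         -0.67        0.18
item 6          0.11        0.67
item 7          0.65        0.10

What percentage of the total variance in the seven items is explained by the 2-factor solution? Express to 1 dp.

49.5%

Communalities: 0.6176, 0.3865, 0.2405, 0.8424, 0.4813, 0.4610, 0.4325; Σh² = 3.4618.
Total variance with 7 standardized items is 7, so the solution explains 3.4618/7 = 0.4945 = 49.45%.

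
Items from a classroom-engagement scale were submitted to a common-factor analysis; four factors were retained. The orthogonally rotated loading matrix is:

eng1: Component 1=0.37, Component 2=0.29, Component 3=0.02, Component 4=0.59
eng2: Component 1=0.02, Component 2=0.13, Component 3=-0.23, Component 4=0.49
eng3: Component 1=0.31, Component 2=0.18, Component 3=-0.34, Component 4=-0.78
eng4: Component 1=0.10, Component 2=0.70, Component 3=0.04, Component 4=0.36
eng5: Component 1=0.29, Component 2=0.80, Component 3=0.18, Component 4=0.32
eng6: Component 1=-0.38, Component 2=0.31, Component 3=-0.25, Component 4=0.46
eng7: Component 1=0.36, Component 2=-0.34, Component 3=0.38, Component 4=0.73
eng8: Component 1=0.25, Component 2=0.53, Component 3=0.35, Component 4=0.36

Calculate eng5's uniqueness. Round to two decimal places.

0.14

h² = 0.29² + 0.80² + 0.18² + 0.32² = 0.0841 + 0.6400 + 0.0324 + 0.1024 = 0.8589
Uniqueness u² = 1 − h² = 1 − 0.8589 = 0.1411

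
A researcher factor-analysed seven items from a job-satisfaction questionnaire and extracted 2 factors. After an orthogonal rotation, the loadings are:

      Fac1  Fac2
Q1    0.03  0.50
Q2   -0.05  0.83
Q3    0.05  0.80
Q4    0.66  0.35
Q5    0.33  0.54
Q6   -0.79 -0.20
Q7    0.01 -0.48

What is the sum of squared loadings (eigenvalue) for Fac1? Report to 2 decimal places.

1.17

SS loadings for Fac1 = 0.03² + (-0.05)² + 0.05² + 0.66² + 0.33² + (-0.79)² + 0.01² = 0.0009 + 0.0025 + 0.0025 + 0.4356 + 0.1089 + 0.6241 + 0.0001 = 1.1746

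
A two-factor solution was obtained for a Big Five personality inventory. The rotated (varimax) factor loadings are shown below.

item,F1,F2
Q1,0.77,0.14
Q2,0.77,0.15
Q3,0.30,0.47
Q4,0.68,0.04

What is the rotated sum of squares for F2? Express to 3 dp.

SS loadings for F2 = 0.14² + 0.15² + 0.47² + 0.04² = 0.0196 + 0.0225 + 0.2209 + 0.0016 = 0.2646

0.265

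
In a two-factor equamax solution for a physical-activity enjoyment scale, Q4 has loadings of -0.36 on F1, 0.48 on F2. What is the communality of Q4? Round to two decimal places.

h² = (-0.36)² + 0.48² = 0.1296 + 0.2304 = 0.3600

0.36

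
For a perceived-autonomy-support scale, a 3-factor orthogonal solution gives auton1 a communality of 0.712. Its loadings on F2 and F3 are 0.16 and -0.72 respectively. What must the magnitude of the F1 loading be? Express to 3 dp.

0.410

Under orthogonal rotation h² = Σλ², so λ_F1² = h² − (0.5440) = 0.712 − 0.5440 = 0.1680.
|λ| = √0.1680 = 0.4099.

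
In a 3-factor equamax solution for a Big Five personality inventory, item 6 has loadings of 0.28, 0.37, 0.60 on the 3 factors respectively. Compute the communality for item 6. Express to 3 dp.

h² = 0.28² + 0.37² + 0.60² = 0.0784 + 0.1369 + 0.3600 = 0.5753

0.575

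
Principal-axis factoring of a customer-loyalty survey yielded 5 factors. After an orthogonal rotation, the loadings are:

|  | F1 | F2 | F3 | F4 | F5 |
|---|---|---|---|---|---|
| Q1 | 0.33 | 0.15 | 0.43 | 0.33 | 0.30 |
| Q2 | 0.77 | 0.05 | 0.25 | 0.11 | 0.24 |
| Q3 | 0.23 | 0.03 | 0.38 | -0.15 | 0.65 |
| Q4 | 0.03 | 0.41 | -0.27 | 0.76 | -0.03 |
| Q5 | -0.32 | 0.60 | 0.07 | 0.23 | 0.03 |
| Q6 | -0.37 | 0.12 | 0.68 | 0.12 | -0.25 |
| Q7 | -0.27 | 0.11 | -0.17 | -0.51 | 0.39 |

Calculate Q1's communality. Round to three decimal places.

h² = 0.33² + 0.15² + 0.43² + 0.33² + 0.30² = 0.1089 + 0.0225 + 0.1849 + 0.1089 + 0.0900 = 0.5152

0.515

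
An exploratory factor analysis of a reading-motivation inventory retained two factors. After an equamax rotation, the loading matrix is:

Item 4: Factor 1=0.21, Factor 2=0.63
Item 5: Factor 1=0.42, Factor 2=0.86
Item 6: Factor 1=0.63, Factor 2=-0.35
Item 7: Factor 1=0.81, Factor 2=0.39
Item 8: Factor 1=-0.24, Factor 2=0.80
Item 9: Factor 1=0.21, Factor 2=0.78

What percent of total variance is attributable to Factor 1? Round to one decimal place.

22.9%

SS loadings for Factor 1 = 0.21² + 0.42² + 0.63² + 0.81² + (-0.24)² + 0.21² = 1.3752
With 6 standardized items, total variance = 6. Proportion = 1.3752/6 = 0.2292 → 22.92%.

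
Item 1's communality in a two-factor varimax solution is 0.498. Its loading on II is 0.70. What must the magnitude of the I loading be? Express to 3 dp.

0.089

Under orthogonal rotation h² = Σλ², so λ_I² = h² − (0.4900) = 0.498 − 0.4900 = 0.0080.
|λ| = √0.0080 = 0.0894.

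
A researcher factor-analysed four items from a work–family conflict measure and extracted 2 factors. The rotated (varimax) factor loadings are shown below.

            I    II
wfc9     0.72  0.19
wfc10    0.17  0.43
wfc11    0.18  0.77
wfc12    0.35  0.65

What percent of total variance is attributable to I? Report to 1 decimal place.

17.6%

SS loadings for I = 0.72² + 0.17² + 0.18² + 0.35² = 0.7022
With 4 standardized items, total variance = 4. Proportion = 0.7022/4 = 0.1755 → 17.55%.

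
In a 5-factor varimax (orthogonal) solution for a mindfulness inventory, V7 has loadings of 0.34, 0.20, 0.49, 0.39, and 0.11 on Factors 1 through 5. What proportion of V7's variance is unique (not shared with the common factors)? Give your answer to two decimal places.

0.44

h² = 0.34² + 0.20² + 0.49² + 0.39² + 0.11² = 0.1156 + 0.0400 + 0.2401 + 0.1521 + 0.0121 = 0.5599
Uniqueness u² = 1 − h² = 1 − 0.5599 = 0.4401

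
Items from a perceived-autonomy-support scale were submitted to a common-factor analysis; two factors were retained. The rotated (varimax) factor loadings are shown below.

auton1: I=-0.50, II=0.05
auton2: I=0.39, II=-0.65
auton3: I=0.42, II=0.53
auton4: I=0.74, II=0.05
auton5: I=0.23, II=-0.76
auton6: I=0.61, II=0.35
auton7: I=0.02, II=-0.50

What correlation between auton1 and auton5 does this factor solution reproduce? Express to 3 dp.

-0.153

r̂ = Σ λ_i·λ_j across factors = (-0.50)(0.23) + (0.05)(-0.76)
  = -0.1150 -0.0380 = -0.1530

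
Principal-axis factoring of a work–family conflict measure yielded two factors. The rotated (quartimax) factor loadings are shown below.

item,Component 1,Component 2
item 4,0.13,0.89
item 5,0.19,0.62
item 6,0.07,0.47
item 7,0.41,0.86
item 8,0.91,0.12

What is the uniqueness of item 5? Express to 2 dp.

0.58

h² = 0.19² + 0.62² = 0.0361 + 0.3844 = 0.4205
Uniqueness u² = 1 − h² = 1 − 0.4205 = 0.5795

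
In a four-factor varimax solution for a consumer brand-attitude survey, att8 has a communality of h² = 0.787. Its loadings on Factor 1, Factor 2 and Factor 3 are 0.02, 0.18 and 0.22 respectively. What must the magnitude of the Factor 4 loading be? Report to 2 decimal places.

Under orthogonal rotation h² = Σλ², so λ_Factor 4² = h² − (0.0812) = 0.787 − 0.0812 = 0.7058.
|λ| = √0.7058 = 0.8401.

0.84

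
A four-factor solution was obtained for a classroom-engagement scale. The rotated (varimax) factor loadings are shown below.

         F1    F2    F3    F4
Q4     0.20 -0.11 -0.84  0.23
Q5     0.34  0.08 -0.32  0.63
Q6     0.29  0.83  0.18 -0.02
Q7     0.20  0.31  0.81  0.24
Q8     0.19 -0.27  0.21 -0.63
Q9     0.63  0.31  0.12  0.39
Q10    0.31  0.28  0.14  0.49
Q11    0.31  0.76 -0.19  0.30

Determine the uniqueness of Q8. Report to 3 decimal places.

h² = 0.19² + (-0.27)² + 0.21² + (-0.63)² = 0.0361 + 0.0729 + 0.0441 + 0.3969 = 0.5500
Uniqueness u² = 1 − h² = 1 − 0.5500 = 0.4500

0.450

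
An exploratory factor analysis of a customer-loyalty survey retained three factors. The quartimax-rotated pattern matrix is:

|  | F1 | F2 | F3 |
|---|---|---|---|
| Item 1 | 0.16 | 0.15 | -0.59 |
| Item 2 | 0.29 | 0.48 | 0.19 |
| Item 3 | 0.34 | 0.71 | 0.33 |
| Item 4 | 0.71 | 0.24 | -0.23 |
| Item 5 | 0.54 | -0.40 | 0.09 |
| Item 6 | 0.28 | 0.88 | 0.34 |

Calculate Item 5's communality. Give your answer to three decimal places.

h² = 0.54² + (-0.40)² + 0.09² = 0.2916 + 0.1600 + 0.0081 = 0.4597

0.460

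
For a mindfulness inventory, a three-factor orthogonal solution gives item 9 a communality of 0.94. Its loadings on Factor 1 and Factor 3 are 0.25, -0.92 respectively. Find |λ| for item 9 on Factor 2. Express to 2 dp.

Under orthogonal rotation h² = Σλ², so λ_Factor 2² = h² − (0.9089) = 0.94 − 0.9089 = 0.0311.
|λ| = √0.0311 = 0.1764.

0.18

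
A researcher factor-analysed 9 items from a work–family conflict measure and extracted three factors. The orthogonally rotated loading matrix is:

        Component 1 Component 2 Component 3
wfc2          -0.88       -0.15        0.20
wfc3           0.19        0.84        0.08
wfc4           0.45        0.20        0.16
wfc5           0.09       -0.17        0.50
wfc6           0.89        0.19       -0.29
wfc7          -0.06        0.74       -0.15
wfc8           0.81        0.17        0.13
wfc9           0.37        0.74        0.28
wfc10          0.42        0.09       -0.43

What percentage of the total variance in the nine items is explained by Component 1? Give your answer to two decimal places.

SS loadings for Component 1 = (-0.88)² + 0.19² + 0.45² + 0.09² + 0.89² + (-0.06)² + 0.81² + 0.37² + 0.42² = 2.7862
With 9 standardized items, total variance = 9. Proportion = 2.7862/9 = 0.3096 → 30.96%.

30.96%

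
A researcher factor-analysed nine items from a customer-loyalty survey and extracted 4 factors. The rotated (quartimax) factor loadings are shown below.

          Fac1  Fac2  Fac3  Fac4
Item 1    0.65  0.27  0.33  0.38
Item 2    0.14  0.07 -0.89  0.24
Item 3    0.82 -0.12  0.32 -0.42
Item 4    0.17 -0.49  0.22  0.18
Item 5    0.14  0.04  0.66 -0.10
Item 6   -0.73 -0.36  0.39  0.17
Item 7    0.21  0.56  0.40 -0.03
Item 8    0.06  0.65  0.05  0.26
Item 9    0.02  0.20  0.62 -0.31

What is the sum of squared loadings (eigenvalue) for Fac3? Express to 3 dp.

SS loadings for Fac3 = 0.33² + (-0.89)² + 0.32² + 0.22² + 0.66² + 0.39² + 0.40² + 0.05² + 0.62² = 0.1089 + 0.7921 + 0.1024 + 0.0484 + 0.4356 + 0.1521 + 0.1600 + 0.0025 + 0.3844 = 2.1864

2.186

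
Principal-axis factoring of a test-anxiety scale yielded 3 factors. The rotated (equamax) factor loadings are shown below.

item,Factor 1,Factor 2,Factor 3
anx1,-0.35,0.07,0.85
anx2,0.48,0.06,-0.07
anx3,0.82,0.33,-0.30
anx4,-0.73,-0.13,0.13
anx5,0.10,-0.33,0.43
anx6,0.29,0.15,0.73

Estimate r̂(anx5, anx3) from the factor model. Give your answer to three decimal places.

r̂ = Σ λ_i·λ_j across factors = (0.10)(0.82) + (-0.33)(0.33) + (0.43)(-0.30)
  = +0.0820 -0.1089 -0.1290 = -0.1559

-0.156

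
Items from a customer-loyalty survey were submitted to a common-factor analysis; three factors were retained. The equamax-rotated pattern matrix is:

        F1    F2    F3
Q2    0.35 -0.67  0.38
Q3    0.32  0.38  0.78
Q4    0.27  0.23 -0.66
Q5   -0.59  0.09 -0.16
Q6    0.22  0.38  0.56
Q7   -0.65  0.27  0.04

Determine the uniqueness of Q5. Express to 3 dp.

h² = (-0.59)² + 0.09² + (-0.16)² = 0.3481 + 0.0081 + 0.0256 = 0.3818
Uniqueness u² = 1 − h² = 1 − 0.3818 = 0.6182

0.618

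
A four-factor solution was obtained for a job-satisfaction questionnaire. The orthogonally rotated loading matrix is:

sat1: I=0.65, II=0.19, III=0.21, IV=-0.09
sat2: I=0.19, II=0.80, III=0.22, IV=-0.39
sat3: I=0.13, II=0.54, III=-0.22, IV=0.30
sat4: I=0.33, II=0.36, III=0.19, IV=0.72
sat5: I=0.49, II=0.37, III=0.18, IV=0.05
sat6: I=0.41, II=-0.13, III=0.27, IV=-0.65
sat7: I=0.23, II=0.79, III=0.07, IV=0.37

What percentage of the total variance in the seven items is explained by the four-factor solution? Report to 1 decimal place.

Communalities: 0.5108, 0.8766, 0.4469, 0.7930, 0.4119, 0.6804, 0.8188; Σh² = 4.5384.
Total variance with 7 standardized items is 7, so the solution explains 4.5384/7 = 0.6483 = 64.83%.

64.8%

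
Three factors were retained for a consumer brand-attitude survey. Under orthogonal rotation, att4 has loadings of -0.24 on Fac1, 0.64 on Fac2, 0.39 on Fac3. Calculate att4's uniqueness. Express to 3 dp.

h² = (-0.24)² + 0.64² + 0.39² = 0.0576 + 0.4096 + 0.1521 = 0.6193
Uniqueness u² = 1 − h² = 1 − 0.6193 = 0.3807

0.381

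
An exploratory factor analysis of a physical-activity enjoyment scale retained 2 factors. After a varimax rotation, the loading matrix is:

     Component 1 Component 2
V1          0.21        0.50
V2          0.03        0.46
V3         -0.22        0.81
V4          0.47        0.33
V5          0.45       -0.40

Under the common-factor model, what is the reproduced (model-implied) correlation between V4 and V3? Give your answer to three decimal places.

0.164

r̂ = Σ λ_i·λ_j across factors = (0.47)(-0.22) + (0.33)(0.81)
  = -0.1034 +0.2673 = 0.1639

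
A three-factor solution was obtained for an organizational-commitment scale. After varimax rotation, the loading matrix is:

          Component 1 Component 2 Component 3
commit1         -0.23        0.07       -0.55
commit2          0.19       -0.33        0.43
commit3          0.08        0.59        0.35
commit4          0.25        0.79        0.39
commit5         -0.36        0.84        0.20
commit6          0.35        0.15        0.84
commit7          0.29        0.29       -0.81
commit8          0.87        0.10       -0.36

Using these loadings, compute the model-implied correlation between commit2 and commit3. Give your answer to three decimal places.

r̂ = Σ λ_i·λ_j across factors = (0.19)(0.08) + (-0.33)(0.59) + (0.43)(0.35)
  = +0.0152 -0.1947 +0.1505 = -0.0290

-0.029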